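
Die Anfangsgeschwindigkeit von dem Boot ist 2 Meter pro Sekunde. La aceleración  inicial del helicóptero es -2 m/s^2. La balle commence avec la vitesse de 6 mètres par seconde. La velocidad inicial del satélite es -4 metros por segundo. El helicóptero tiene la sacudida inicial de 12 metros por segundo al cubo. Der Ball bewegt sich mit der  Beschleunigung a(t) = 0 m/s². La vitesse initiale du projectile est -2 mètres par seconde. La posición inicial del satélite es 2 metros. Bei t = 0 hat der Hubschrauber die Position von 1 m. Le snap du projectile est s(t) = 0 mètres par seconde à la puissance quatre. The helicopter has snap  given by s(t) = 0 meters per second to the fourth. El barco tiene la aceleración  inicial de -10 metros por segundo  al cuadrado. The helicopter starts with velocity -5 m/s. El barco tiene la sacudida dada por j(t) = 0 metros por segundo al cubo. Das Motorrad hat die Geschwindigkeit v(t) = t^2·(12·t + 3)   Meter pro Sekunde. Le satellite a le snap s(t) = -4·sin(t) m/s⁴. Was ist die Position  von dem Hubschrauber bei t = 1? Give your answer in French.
Pour résoudre ceci, nous devons prendre 4 intégrales de notre équation du snap s(t) = 0. En intégrant le snap et en utilisant la condition initiale j(0) = 12, nous obtenons j(t) = 12. En intégrant le jerk et en utilisant la condition initiale a(0) = -2, nous obtenons a(t) = 12·t - 2. En intégrant l'accélération et en utilisant la condition initiale v(0) = -5, nous obtenons v(t) = 6·t^2 - 2·t - 5. En intégrant la vitesse et en utilisant la condition initiale x(0) = 1, nous obtenons x(t) = 2·t^3 - t^2 - 5·t + 1. De l'équation de la position x(t) = 2·t^3 - t^2 - 5·t + 1, nous substituons t = 1 pour obtenir x = -3.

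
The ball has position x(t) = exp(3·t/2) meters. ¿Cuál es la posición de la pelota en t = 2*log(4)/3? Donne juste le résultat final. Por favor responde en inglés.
x(2*log(4)/3) = 4.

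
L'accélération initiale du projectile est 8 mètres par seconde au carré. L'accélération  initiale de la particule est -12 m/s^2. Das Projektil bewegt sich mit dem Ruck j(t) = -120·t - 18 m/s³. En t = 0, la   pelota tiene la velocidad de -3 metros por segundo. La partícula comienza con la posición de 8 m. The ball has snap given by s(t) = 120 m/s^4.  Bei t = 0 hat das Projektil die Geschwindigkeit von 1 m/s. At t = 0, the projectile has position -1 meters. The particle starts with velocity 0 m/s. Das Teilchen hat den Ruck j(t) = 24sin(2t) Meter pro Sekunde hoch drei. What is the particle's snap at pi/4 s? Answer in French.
Nous devons dériver notre équation du jerk j(t) = 24·sin(2·t) 1 fois. La dérivée du jerk donne le snap: s(t) = 48·cos(2·t). En utilisant s(t) = 48·cos(2·t) et en substituant t = pi/4, nous trouvons s = 0.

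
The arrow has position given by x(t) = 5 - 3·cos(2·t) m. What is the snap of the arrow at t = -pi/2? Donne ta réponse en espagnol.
Partiendo de la posición x(t) = 5 - 3·cos(2·t), tomamos 4 derivadas. Tomando d/dt de x(t), encontramos v(t) = 6·sin(2·t). La derivada de la velocidad da la aceleración: a(t) = 12·cos(2·t). Derivando la aceleración, obtenemos la sacudida: j(t) = -24·sin(2·t). Tomando d/dt de j(t), encontramos s(t) = -48·cos(2·t). Tenemos el snap s(t) = -48·cos(2·t). Sustituyendo t = -pi/2: s(-pi/2) = 48.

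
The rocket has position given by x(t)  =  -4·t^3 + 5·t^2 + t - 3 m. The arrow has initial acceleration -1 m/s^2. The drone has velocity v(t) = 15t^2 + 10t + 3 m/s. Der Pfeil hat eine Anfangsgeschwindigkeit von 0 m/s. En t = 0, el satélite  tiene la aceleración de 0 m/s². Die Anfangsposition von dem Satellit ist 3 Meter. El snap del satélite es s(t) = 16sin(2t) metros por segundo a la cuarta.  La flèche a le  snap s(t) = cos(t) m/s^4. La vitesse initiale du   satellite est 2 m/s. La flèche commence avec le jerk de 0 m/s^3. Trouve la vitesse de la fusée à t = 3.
En partant de la position x(t) = -4·t^3 + 5·t^2 + t - 3, nous prenons 1 dérivée. En dérivant la position, nous obtenons la vitesse: v(t) = -12·t^2 + 10·t + 1. De l'équation de la vitesse v(t) = -12·t^2 + 10·t + 1, nous substituons t = 3 pour obtenir v = -77.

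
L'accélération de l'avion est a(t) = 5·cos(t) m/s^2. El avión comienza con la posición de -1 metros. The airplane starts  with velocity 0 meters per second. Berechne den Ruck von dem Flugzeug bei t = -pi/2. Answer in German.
Ausgehend von der Beschleunigung a(t) = 5·cos(t), nehmen wir 1 Ableitung. Die Ableitung von der Beschleunigung ergibt den Ruck: j(t) = -5·sin(t). Wir haben den Ruck j(t) = -5·sin(t). Durch Einsetzen von t = -pi/2: j(-pi/2) = 5.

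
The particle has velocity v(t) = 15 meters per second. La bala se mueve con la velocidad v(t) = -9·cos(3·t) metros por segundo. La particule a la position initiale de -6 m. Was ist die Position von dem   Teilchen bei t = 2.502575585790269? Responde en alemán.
Wir müssen das Integral unserer Gleichung für die Geschwindigkeit v(t) = 15 1-mal finden. Mit ∫v(t)dt und Anwendung von x(0) = -6, finden wir x(t) = 15·t - 6. Aus der Gleichung für die Position x(t) = 15·t - 6, setzen wir t = 2.502575585790269 ein und erhalten x = 31.5386337868540.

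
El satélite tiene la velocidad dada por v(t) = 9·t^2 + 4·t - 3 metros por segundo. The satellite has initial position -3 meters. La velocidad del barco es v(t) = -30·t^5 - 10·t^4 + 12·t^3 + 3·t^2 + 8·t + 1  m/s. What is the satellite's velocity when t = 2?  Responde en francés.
De l'équation de la vitesse v(t) = 9·t^2 + 4·t - 3, nous substituons t = 2 pour obtenir v = 41.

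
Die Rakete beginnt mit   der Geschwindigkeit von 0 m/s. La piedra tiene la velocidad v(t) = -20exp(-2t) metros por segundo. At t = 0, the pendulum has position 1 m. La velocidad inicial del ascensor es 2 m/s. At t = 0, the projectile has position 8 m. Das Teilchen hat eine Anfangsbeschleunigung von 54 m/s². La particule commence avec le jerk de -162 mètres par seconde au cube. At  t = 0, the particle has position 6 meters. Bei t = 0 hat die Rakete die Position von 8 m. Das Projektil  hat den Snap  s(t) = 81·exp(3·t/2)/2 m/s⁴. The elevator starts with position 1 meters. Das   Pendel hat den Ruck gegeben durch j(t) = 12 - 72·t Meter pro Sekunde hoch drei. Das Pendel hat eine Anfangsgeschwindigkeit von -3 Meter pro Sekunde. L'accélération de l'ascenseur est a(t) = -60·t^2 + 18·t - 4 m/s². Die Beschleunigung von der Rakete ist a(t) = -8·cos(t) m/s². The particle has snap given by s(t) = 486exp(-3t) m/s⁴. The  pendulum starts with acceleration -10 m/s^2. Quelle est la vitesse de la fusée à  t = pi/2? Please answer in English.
To find the answer, we compute 1 integral of a(t) = -8·cos(t). Taking ∫a(t)dt and applying v(0) = 0, we find v(t) = -8·sin(t). We have velocity v(t) = -8·sin(t). Substituting t = pi/2: v(pi/2) = -8.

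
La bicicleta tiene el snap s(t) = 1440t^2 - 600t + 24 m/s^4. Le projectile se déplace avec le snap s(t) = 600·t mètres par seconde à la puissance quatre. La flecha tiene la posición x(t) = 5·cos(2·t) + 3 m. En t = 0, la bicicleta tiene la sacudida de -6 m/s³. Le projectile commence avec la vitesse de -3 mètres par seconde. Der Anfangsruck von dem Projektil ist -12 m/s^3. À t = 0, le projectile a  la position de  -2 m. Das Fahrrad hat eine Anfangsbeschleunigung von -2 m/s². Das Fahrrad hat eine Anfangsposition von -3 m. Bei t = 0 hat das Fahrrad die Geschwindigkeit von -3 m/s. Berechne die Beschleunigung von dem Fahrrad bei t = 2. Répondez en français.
Nous devons intégrer notre équation du snap s(t) = 1440·t^2 - 600·t + 24 2 fois. L'intégrale du snap est le jerk. En utilisant j(0) = -6, nous obtenons j(t) = 480·t^3 - 300·t^2 + 24·t - 6. En intégrant le jerk et en utilisant la condition initiale a(0) = -2, nous obtenons a(t) = 120·t^4 - 100·t^3 + 12·t^2 - 6·t - 2. De l'équation de l'accélération a(t) = 120·t^4 - 100·t^3 + 12·t^2 - 6·t - 2, nous substituons t = 2 pour obtenir a = 1154.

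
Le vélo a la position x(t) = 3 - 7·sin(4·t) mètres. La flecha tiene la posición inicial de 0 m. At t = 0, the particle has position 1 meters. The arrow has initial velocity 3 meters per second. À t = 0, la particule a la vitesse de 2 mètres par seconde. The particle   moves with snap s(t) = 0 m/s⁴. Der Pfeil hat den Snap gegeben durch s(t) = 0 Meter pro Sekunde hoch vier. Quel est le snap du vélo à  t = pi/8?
En partant de la position x(t) = 3 - 7·sin(4·t), nous prenons 4 dérivées. En dérivant la position, nous obtenons la vitesse: v(t) = -28·cos(4·t). En prenant d/dt de v(t), nous trouvons a(t) = 112·sin(4·t). En dérivant l'accélération, nous obtenons le jerk: j(t) = 448·cos(4·t). La dérivée du jerk donne le snap: s(t) = -1792·sin(4·t). De l'équation du snap s(t) = -1792·sin(4·t), nous substituons t = pi/8 pour obtenir s = -1792.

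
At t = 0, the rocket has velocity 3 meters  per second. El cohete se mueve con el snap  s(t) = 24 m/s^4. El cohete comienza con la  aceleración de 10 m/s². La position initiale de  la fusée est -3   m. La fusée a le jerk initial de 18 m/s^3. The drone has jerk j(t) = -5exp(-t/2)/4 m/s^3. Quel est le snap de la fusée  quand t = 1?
En utilisant s(t) = 24 et en substituant t = 1, nous trouvons s = 24.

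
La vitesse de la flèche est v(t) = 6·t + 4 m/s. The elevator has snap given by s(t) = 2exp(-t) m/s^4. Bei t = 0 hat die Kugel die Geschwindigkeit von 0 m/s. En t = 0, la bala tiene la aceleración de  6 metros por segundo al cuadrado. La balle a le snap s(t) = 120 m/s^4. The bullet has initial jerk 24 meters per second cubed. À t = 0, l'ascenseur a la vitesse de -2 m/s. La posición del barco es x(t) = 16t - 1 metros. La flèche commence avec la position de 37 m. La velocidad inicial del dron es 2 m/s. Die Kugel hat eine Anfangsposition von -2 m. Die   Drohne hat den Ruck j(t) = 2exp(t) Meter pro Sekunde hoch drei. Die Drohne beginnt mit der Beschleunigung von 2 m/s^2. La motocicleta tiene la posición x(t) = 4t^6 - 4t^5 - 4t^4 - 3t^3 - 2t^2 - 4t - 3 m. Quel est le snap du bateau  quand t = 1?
Pour résoudre ceci, nous devons prendre 4 dérivées de notre équation de la position x(t) = 16·t - 1. En dérivant la position, nous obtenons la vitesse: v(t) = 16. La dérivée de la vitesse donne l'accélération: a(t) = 0. La dérivée de l'accélération donne le jerk: j(t) = 0. La dérivée du jerk donne le snap: s(t) = 0. De l'équation du snap s(t) = 0, nous substituons t = 1 pour obtenir s = 0.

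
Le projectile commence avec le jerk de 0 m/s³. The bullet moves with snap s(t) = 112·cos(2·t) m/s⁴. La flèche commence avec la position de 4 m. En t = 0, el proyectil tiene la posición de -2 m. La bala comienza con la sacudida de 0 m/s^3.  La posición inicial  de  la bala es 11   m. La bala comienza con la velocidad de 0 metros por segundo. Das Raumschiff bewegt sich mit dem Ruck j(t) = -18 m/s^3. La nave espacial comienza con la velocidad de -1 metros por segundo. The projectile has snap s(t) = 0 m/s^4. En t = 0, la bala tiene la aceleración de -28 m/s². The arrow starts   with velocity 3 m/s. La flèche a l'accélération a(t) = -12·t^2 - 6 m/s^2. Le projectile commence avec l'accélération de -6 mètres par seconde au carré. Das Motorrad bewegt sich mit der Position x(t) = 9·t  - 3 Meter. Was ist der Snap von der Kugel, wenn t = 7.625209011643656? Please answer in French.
De l'équation du snap s(t) = 112·cos(2·t), nous substituons t = 7.625209011643656 pour obtenir s = -100.479633037359.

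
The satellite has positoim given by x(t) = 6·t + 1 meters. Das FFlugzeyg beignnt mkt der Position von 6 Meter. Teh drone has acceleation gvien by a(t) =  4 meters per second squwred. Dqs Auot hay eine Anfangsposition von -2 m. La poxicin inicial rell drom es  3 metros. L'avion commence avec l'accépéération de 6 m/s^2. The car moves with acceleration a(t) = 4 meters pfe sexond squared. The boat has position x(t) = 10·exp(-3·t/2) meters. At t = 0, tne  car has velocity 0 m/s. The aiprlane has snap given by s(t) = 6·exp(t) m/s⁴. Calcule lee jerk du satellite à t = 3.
Nous devons dériver notre équation de la position x(t) = 6·t + 1 3 fois. En prenant d/dt de x(t), nous trouvons v(t) = 6. En dérivant la vitesse, nous obtenons l'accélération: a(t) = 0. En dérivant l'accélération, nous obtenons le jerk: j(t) = 0. De l'équation du jerk j(t) = 0, nous substituons t = 3 pour obtenir j = 0.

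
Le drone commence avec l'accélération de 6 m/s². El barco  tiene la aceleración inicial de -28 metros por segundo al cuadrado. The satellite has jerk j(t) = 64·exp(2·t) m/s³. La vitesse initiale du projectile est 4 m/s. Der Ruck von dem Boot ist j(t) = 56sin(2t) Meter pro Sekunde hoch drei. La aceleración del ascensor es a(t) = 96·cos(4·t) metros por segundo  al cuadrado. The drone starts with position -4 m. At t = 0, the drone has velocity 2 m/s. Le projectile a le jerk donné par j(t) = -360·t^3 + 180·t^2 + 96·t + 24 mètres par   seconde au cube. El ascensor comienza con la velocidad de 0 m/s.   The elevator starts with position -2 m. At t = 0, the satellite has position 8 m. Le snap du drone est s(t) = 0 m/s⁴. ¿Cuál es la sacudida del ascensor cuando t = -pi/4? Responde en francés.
Pour résoudre ceci, nous devons prendre 1 dérivée de notre équation de l'accélération a(t) = 96·cos(4·t). La dérivée de l'accélération donne le jerk: j(t) = -384·sin(4·t). Nous avons le jerk j(t) = -384·sin(4·t). En substituant t = -pi/4: j(-pi/4) = 0.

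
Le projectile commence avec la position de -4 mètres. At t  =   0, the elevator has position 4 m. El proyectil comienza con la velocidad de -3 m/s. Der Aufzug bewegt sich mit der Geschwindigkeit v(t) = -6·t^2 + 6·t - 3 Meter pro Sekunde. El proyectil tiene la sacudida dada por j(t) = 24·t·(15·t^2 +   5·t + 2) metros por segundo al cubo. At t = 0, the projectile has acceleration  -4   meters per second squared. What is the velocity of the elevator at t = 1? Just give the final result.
The velocity at t = 1 is v = -3.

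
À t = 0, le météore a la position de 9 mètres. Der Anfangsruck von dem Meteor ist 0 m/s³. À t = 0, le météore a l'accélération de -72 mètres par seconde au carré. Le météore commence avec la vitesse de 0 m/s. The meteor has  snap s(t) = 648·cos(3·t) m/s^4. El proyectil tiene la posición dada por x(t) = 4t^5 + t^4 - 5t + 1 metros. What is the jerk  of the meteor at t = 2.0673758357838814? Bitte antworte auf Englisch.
Starting from snap s(t) = 648·cos(3·t), we take 1 integral. The integral of snap is jerk. Using j(0) = 0, we get j(t) = 216·sin(3·t). We have jerk j(t) = 216·sin(3·t). Substituting t = 2.0673758357838814: j(2.0673758357838814) = -17.4893181989901.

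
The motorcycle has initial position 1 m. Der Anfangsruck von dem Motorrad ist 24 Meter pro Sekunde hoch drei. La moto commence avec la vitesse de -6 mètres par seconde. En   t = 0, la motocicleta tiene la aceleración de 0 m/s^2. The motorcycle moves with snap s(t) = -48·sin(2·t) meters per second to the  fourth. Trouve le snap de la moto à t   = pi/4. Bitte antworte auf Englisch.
Using s(t) = -48·sin(2·t) and substituting t = pi/4, we find s = -48.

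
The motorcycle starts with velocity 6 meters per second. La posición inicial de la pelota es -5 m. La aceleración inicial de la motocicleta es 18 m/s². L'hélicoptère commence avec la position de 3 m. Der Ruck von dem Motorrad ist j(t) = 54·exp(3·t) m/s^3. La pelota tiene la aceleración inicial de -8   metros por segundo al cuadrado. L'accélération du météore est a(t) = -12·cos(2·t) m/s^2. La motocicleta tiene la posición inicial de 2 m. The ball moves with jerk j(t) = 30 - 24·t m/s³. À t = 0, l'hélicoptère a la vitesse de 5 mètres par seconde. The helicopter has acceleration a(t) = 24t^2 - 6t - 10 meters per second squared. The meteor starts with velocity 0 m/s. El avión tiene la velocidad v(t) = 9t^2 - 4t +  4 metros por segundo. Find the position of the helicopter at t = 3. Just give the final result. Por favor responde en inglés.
x(3) = 108.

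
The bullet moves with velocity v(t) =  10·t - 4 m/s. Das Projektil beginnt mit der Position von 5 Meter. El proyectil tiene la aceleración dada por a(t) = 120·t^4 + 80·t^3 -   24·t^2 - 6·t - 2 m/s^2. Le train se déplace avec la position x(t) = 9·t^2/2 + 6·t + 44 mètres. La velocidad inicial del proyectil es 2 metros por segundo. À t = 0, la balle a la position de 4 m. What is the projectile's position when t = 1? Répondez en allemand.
Wir müssen das Integral unserer Gleichung für die Beschleunigung a(t) = 120·t^4 + 80·t^3 - 24·t^2 - 6·t - 2 2-mal finden. Die Stammfunktion von der Beschleunigung, mit v(0) = 2, ergibt die Geschwindigkeit: v(t) = 24·t^5 + 20·t^4 - 8·t^3 - 3·t^2 - 2·t + 2. Mit ∫v(t)dt und Anwendung von x(0) = 5, finden wir x(t) = 4·t^6 + 4·t^5 - 2·t^4 - t^3 - t^2 + 2·t + 5. Mit x(t) = 4·t^6 + 4·t^5 - 2·t^4 - t^3 - t^2 + 2·t + 5 und Einsetzen von t = 1, finden wir x = 11.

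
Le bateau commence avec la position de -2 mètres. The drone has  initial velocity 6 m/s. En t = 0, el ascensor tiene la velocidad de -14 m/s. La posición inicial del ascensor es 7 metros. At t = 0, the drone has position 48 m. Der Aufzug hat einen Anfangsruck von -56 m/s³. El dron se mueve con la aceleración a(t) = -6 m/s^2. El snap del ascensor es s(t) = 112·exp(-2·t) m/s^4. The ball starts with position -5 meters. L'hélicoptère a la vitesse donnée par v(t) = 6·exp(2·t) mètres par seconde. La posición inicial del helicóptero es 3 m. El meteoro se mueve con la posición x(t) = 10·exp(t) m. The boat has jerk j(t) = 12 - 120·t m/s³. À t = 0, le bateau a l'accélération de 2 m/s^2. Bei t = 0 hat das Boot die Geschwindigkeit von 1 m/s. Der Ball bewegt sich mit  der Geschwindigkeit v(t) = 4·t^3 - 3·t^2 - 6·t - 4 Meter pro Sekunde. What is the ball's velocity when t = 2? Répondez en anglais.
From the given velocity equation v(t) = 4·t^3 - 3·t^2 - 6·t - 4, we substitute t = 2 to get v = 4.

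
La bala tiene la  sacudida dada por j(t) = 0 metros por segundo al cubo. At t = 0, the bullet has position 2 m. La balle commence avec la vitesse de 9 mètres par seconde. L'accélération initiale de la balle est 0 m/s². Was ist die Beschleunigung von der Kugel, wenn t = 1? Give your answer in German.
Ausgehend von dem Ruck j(t) = 0, nehmen wir 1 Stammfunktion. Durch Integration von dem Ruck und Verwendung der Anfangsbedingung a(0) = 0, erhalten wir a(t) = 0. Aus der Gleichung für die Beschleunigung a(t) = 0, setzen wir t = 1 ein und erhalten a = 0.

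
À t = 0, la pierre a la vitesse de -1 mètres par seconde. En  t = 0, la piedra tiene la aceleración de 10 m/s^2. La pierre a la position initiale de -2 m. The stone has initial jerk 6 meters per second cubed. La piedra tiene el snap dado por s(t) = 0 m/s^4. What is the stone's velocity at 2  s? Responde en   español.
Debemos encontrar la antiderivada de nuestra ecuación del snap s(t) = 0 3 veces. La antiderivada del snap es la sacudida. Usando j(0) = 6, obtenemos j(t) = 6. La integral de la sacudida es la aceleración. Usando a(0) = 10, obtenemos a(t) = 6·t + 10. La antiderivada de la aceleración, con v(0) = -1, da la velocidad: v(t) = 3·t^2 + 10·t - 1. Usando v(t) = 3·t^2 + 10·t - 1 y sustituyendo t = 2, encontramos v = 31.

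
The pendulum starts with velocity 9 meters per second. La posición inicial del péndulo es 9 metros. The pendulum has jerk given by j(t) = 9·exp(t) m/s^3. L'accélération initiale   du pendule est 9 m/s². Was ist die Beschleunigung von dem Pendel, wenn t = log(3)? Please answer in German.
Um dies zu lösen, müssen wir 1 Stammfunktion unserer Gleichung für den Ruck j(t) = 9·exp(t) finden. Durch Integration von dem Ruck und Verwendung der Anfangsbedingung a(0) = 9, erhalten wir a(t) = 9·exp(t). Aus der Gleichung für die Beschleunigung a(t) = 9·exp(t), setzen wir t = log(3) ein und erhalten a = 27.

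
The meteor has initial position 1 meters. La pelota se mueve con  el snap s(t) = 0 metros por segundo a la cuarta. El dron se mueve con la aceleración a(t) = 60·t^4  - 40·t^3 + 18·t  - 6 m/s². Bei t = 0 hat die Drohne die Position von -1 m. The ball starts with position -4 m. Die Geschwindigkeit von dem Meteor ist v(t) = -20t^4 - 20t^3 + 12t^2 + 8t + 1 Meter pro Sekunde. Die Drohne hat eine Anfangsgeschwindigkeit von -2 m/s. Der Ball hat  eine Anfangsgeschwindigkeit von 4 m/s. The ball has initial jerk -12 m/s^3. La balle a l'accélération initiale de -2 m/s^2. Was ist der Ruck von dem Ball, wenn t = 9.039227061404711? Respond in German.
Ausgehend von dem Snap s(t) = 0, nehmen wir 1 Stammfunktion. Durch Integration von dem Snap und Verwendung der Anfangsbedingung j(0) = -12, erhalten wir j(t) = -12. Aus der Gleichung für den Ruck j(t) = -12, setzen wir t = 9.039227061404711 ein und erhalten j = -12.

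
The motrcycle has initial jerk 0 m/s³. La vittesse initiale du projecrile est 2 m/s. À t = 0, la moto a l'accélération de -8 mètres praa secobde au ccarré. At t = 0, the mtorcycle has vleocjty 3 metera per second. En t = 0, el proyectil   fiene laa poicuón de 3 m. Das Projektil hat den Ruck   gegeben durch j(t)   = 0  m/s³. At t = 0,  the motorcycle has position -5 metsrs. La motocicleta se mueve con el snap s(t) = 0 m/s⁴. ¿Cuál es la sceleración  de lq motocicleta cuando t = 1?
Necesitamos integrar nuestra ecuación del snap s(t) = 0 2 veces. Integrando el snap y usando la condición inicial j(0) = 0, obtenemos j(t) = 0. Integrando la sacudida y usando la condición inicial a(0) = -8, obtenemos a(t) = -8. Tenemos la aceleración a(t) = -8. Sustituyendo t = 1: a(1) = -8.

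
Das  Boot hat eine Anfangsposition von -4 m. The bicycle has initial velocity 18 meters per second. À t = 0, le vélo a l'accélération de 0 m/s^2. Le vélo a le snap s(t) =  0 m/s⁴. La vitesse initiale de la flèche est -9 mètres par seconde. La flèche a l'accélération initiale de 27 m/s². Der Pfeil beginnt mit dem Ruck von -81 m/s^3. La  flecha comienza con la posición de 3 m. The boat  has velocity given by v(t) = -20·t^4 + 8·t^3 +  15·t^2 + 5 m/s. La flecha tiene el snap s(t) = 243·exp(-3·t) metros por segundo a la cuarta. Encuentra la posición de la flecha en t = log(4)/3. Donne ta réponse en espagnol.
Necesitamos integrar nuestra ecuación del snap s(t) = 243·exp(-3·t) 4 veces. Integrando el snap y usando la condición inicial j(0) = -81, obtenemos j(t) = -81·exp(-3·t). La antiderivada de la sacudida es la aceleración. Usando a(0) = 27, obtenemos a(t) = 27·exp(-3·t). Tomando ∫a(t)dt y aplicando v(0) = -9, encontramos v(t) = -9·exp(-3·t). La antiderivada de la velocidad es la posición. Usando x(0) = 3, obtenemos x(t) = 3·exp(-3·t). Tenemos la posición x(t) = 3·exp(-3·t). Sustituyendo t = log(4)/3: x(log(4)/3) = 3/4.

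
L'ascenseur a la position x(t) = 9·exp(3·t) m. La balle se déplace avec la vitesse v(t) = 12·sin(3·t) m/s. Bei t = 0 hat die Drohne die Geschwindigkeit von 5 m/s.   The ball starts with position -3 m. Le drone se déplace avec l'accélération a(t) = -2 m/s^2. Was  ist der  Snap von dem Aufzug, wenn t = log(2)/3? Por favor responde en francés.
Pour résoudre ceci, nous devons prendre 4 dérivées de notre équation de la position x(t) = 9·exp(3·t). En prenant d/dt de x(t), nous trouvons v(t) = 27·exp(3·t). La dérivée de la vitesse donne l'accélération: a(t) = 81·exp(3·t). En prenant d/dt de a(t), nous trouvons j(t) = 243·exp(3·t). En prenant d/dt de j(t), nous trouvons s(t) = 729·exp(3·t). En utilisant s(t) = 729·exp(3·t) et en substituant t = log(2)/3, nous trouvons s = 1458.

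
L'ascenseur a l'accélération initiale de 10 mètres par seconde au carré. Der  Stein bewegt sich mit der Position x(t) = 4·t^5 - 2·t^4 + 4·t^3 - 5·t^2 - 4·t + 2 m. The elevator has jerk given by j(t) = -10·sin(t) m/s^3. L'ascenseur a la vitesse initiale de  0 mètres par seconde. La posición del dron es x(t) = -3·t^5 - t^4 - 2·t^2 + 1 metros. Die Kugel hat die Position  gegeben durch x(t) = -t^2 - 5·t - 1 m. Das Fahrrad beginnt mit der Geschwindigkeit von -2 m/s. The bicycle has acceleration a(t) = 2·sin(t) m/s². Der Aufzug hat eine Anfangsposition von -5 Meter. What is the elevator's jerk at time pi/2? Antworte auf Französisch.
En utilisant j(t) = -10·sin(t) et en substituant t = pi/2, nous trouvons j = -10.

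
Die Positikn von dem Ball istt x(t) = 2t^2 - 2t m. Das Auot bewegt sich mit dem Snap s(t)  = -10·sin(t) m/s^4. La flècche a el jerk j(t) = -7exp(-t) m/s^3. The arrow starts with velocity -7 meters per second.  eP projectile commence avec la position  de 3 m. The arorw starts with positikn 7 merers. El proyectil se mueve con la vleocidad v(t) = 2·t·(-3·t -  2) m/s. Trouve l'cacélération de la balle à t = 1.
Pour résoudre ceci, nous devons prendre 2 dérivées de notre équation de la position x(t) = 2·t^2 - 2·t. La dérivée de la position donne la vitesse: v(t) = 4·t - 2. En dérivant la vitesse, nous obtenons l'accélération: a(t) = 4. En utilisant a(t) = 4 et en substituant t = 1, nous trouvons a = 4.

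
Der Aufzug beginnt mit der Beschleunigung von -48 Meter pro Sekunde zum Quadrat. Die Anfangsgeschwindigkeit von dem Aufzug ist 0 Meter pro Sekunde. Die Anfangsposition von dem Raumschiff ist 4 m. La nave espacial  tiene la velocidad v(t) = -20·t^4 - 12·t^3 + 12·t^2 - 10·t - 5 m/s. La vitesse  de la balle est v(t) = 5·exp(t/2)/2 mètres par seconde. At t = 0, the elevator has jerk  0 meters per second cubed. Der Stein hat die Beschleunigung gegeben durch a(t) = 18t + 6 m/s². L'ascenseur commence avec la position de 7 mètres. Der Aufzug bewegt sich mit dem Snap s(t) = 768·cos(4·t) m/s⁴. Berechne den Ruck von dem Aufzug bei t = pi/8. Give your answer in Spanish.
Debemos encontrar la antiderivada de nuestra ecuación del snap s(t) = 768·cos(4·t) 1 vez. Integrando el snap y usando la condición inicial j(0) = 0, obtenemos j(t) = 192·sin(4·t). De la ecuación de la sacudida j(t) = 192·sin(4·t), sustituimos t = pi/8 para obtener j = 192.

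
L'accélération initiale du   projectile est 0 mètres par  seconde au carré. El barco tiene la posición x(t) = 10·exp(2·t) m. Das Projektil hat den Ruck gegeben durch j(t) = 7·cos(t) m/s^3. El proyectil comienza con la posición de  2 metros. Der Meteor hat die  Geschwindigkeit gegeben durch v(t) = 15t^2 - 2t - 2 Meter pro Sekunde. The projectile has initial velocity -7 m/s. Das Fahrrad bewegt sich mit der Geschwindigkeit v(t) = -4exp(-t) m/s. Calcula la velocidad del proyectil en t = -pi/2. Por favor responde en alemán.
Um dies zu lösen, müssen wir 2 Integrale unserer Gleichung für den Ruck j(t) = 7·cos(t) finden. Durch Integration von dem Ruck und Verwendung der Anfangsbedingung a(0) = 0, erhalten wir a(t) = 7·sin(t). Die Stammfunktion von der Beschleunigung, mit v(0) = -7, ergibt die Geschwindigkeit: v(t) = -7·cos(t). Aus der Gleichung für die Geschwindigkeit v(t) = -7·cos(t), setzen wir t = -pi/2 ein und erhalten v = 0.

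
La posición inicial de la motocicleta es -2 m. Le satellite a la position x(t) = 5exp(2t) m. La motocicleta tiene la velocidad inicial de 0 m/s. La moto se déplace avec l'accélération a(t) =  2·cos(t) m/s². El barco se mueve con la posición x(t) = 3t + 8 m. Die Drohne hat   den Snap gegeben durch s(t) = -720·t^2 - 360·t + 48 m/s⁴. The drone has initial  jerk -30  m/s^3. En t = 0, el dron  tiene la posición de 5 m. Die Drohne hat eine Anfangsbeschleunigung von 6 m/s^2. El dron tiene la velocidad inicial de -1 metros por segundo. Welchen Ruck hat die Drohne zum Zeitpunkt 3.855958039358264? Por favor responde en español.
Partiendo del snap s(t) = -720·t^2 - 360·t + 48, tomamos 1 antiderivada. Tomando ∫s(t)dt y aplicando j(0) = -30, encontramos j(t) = -240·t^3 - 180·t^2 + 48·t - 30. De la ecuación de la sacudida j(t) = -240·t^3 - 180·t^2 + 48·t - 30, sustituimos t = 3.855958039358264 para obtener j = -16280.9020858444.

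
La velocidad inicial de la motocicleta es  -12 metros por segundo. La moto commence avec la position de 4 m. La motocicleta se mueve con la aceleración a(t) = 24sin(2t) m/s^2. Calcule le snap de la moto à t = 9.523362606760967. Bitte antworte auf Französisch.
Pour résoudre ceci, nous devons prendre 2 dérivées de notre équation de l'accélération a(t) = 24·sin(2·t). La dérivée de l'accélération donne le jerk: j(t) = 48·cos(2·t). En dérivant le jerk, nous obtenons le snap: s(t) = -96·sin(2·t). De l'équation du snap s(t) = -96·sin(2·t), nous substituons t = 9.523362606760967 pour obtenir s = -18.8058485973276.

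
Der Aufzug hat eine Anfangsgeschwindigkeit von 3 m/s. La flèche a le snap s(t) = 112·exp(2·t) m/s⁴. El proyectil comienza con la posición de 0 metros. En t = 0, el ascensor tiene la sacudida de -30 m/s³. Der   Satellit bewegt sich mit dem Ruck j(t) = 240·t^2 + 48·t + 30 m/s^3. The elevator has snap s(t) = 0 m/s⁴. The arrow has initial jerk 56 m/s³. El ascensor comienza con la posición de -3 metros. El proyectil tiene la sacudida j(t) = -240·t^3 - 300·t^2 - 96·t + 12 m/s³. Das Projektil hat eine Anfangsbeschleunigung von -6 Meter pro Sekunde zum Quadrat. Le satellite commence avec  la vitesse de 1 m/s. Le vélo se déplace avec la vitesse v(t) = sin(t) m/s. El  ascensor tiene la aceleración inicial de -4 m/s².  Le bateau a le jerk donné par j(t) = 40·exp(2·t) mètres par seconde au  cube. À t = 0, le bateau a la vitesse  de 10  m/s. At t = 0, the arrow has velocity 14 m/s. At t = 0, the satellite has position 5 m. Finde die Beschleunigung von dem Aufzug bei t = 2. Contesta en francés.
Nous devons trouver l'intégrale de notre équation du snap s(t) = 0 2 fois. En prenant ∫s(t)dt et en appliquant j(0) = -30, nous trouvons j(t) = -30. La primitive du jerk, avec a(0) = -4, donne l'accélération: a(t) = -30·t - 4. Nous avons l'accélération a(t) = -30·t - 4. En substituant t = 2: a(2) = -64.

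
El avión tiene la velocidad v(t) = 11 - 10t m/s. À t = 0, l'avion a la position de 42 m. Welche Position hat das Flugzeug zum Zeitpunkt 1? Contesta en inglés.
We need to integrate our velocity equation v(t) = 11 - 10·t 1 time. Integrating velocity and using the initial condition x(0) = 42, we get x(t) = -5·t^2 + 11·t + 42. From the given position equation x(t) = -5·t^2 + 11·t + 42, we substitute t = 1 to get x = 48.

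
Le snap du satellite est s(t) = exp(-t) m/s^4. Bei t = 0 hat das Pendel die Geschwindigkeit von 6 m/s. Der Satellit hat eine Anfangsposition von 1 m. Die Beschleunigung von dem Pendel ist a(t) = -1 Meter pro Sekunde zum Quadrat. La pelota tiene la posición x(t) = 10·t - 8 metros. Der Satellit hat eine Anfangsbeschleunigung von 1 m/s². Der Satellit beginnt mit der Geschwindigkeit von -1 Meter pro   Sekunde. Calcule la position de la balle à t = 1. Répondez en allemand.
Wir haben die Position x(t) = 10·t - 8. Durch Einsetzen von t = 1: x(1) = 2.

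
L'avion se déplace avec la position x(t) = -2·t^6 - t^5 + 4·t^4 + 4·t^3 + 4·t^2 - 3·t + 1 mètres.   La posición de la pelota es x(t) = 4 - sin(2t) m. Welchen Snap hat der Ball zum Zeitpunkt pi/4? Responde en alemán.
Wir müssen unsere Gleichung für die Position x(t) = 4 - sin(2·t) 4-mal ableiten. Die Ableitung von der Position ergibt die Geschwindigkeit: v(t) = -2·cos(2·t). Mit d/dt von v(t) finden wir a(t) = 4·sin(2·t). Mit d/dt von a(t) finden wir j(t) = 8·cos(2·t). Die Ableitung von dem Ruck ergibt den Snap: s(t) = -16·sin(2·t). Aus der Gleichung für den Snap s(t) = -16·sin(2·t), setzen wir t = pi/4 ein und erhalten s = -16.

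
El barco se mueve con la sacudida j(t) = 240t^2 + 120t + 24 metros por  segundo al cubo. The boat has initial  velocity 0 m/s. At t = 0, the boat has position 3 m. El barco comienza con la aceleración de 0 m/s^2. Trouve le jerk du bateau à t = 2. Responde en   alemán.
Mit j(t) = 240·t^2 + 120·t + 24 und Einsetzen von t = 2, finden wir j = 1224.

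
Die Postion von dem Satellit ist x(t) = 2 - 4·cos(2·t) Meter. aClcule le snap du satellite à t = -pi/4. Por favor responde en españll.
Para resolver esto, necesitamos tomar 4 derivadas de nuestra ecuación de la posición x(t) = 2 - 4·cos(2·t). Derivando la posición, obtenemos la velocidad: v(t) = 8·sin(2·t). Derivando la velocidad, obtenemos la aceleración: a(t) = 16·cos(2·t). Tomando d/dt de a(t), encontramos j(t) = -32·sin(2·t). Derivando la sacudida, obtenemos el snap: s(t) = -64·cos(2·t). De la ecuación del snap s(t) = -64·cos(2·t), sustituimos t = -pi/4 para obtener s = 0.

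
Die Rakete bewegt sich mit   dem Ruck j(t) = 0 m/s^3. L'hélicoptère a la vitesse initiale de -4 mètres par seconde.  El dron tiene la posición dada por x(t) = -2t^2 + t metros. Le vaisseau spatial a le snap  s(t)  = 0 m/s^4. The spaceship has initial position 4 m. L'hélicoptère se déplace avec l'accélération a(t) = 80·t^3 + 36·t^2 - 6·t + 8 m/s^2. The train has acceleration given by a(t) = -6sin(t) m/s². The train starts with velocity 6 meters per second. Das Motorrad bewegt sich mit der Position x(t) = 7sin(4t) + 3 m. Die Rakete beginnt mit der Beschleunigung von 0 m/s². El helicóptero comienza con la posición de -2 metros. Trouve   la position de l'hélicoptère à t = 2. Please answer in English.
We need to integrate our acceleration equation a(t) = 80·t^3 + 36·t^2 - 6·t + 8 2 times. The integral of acceleration is velocity. Using v(0) = -4, we get v(t) = 20·t^4 + 12·t^3 - 3·t^2 + 8·t - 4. Integrating velocity and using the initial condition x(0) = -2, we get x(t) = 4·t^5 + 3·t^4 - t^3 + 4·t^2 - 4·t - 2. We have position x(t) = 4·t^5 + 3·t^4 - t^3 + 4·t^2 - 4·t - 2. Substituting t = 2: x(2) = 174.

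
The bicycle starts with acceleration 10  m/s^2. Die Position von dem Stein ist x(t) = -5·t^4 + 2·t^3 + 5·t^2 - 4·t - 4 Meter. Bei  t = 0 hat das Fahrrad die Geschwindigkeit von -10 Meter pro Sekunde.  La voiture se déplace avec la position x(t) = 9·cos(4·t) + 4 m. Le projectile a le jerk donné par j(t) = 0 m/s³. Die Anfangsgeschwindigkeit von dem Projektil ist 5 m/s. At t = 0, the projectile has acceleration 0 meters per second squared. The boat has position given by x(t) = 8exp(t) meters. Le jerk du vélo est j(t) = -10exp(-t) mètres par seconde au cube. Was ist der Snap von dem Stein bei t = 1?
Um dies zu lösen, müssen wir 4 Ableitungen unserer Gleichung für die Position x(t) = -5·t^4 + 2·t^3 + 5·t^2 - 4·t - 4 nehmen. Mit d/dt von x(t) finden wir v(t) = -20·t^3 + 6·t^2 + 10·t - 4. Mit d/dt von v(t) finden wir a(t) = -60·t^2 + 12·t + 10. Durch Ableiten von der Beschleunigung erhalten wir den Ruck: j(t) = 12 - 120·t. Die Ableitung von dem Ruck ergibt den Snap: s(t) = -120. Mit s(t) = -120 und Einsetzen von t = 1, finden wir s = -120.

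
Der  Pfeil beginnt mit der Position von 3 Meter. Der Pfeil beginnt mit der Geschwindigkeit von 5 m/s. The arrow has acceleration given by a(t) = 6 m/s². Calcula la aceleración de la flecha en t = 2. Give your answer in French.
De l'équation de l'accélération a(t) = 6, nous substituons t = 2 pour obtenir a = 6.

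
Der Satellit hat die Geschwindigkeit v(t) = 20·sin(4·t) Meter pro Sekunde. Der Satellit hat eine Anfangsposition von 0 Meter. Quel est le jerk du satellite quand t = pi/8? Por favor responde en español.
Partiendo de la velocidad v(t) = 20·sin(4·t), tomamos 2 derivadas. Tomando d/dt de v(t), encontramos a(t) = 80·cos(4·t). Tomando d/dt de a(t), encontramos j(t) = -320·sin(4·t). De la ecuación de la sacudida j(t) = -320·sin(4·t), sustituimos t = pi/8 para obtener j = -320.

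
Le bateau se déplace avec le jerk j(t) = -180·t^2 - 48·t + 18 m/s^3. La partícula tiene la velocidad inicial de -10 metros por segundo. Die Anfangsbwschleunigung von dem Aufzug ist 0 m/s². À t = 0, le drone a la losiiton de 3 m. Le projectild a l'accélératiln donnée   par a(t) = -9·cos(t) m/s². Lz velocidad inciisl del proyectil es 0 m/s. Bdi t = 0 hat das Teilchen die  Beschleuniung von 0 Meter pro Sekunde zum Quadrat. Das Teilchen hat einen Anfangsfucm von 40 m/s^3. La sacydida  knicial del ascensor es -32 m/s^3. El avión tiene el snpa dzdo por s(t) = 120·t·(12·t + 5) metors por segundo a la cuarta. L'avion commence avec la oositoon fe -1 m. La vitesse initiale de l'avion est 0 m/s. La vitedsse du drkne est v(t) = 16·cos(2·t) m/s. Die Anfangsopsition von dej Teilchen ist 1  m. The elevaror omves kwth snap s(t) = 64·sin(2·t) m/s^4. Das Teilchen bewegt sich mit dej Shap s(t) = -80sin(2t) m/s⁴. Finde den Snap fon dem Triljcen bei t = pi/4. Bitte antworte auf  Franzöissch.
De l'équation du snap s(t) = -80·sin(2·t), nous substituons t = pi/4 pour obtenir s = -80.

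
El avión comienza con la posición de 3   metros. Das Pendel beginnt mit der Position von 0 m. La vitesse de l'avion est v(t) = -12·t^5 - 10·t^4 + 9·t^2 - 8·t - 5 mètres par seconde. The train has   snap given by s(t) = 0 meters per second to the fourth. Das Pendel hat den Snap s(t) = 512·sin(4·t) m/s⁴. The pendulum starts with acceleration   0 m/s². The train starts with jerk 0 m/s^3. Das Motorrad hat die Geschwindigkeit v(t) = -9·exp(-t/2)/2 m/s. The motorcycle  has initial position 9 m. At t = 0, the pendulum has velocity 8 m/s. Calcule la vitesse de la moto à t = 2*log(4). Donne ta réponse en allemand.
Wir haben die Geschwindigkeit v(t) = -9·exp(-t/2)/2. Durch Einsetzen von t = 2*log(4): v(2*log(4)) = -9/8.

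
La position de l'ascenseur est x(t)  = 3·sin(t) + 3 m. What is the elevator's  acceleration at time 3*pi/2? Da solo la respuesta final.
a(3*pi/2) = 3.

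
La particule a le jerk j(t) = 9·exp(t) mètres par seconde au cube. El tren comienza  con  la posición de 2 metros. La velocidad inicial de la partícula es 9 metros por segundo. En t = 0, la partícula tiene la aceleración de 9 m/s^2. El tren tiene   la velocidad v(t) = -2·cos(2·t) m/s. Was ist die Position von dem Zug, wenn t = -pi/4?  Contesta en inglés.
To solve this, we need to take 1 integral of our velocity equation v(t) = -2·cos(2·t). Taking ∫v(t)dt and applying x(0) = 2, we find x(t) = 2 - sin(2·t). We have position x(t) = 2 - sin(2·t). Substituting t = -pi/4: x(-pi/4) = 3.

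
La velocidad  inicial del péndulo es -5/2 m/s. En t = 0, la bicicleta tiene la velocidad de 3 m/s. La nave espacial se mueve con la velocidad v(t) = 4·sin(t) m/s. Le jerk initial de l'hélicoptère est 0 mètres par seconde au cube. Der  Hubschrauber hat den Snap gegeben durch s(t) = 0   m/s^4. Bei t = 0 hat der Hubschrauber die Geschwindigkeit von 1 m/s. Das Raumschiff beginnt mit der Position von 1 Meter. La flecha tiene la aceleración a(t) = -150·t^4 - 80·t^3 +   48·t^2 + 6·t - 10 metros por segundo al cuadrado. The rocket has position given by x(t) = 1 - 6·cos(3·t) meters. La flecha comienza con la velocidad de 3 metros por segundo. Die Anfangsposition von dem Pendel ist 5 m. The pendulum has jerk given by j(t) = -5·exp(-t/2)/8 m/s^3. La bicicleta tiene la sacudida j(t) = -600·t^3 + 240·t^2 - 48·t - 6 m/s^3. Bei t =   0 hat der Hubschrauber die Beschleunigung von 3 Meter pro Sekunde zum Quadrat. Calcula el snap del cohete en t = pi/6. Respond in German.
Ausgehend von der Position x(t) = 1 - 6·cos(3·t), nehmen wir 4 Ableitungen. Durch Ableiten von der Position erhalten wir die Geschwindigkeit: v(t) = 18·sin(3·t). Durch Ableiten von der Geschwindigkeit erhalten wir die Beschleunigung: a(t) = 54·cos(3·t). Die Ableitung von der Beschleunigung ergibt den Ruck: j(t) = -162·sin(3·t). Durch Ableiten von dem Ruck erhalten wir den Snap: s(t) = -486·cos(3·t). Mit s(t) = -486·cos(3·t) und Einsetzen von t = pi/6, finden wir s = 0.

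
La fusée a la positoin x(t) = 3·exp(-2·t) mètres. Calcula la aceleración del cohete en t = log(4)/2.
Debemos derivar nuestra ecuación de la posición x(t) = 3·exp(-2·t) 2 veces. Tomando d/dt de x(t), encontramos v(t) = -6·exp(-2·t). Tomando d/dt de v(t), encontramos a(t) = 12·exp(-2·t). Usando a(t) = 12·exp(-2·t) y sustituyendo t = log(4)/2, encontramos a = 3.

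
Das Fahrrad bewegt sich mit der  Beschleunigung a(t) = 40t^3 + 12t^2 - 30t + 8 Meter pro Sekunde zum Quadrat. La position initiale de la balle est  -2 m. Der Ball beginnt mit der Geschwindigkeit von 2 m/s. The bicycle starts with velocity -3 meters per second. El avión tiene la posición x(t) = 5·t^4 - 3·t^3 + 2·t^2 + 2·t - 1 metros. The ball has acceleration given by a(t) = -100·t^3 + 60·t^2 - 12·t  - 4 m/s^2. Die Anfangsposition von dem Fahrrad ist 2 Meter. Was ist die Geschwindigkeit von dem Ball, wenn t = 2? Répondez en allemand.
Um dies zu lösen, müssen wir 1 Stammfunktion unserer Gleichung für die Beschleunigung a(t) = -100·t^3 + 60·t^2 - 12·t - 4 finden. Mit ∫a(t)dt und Anwendung von v(0) = 2, finden wir v(t) = -25·t^4 + 20·t^3 - 6·t^2 - 4·t + 2. Mit v(t) = -25·t^4 + 20·t^3 - 6·t^2 - 4·t + 2 und Einsetzen von t = 2, finden wir v = -270.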